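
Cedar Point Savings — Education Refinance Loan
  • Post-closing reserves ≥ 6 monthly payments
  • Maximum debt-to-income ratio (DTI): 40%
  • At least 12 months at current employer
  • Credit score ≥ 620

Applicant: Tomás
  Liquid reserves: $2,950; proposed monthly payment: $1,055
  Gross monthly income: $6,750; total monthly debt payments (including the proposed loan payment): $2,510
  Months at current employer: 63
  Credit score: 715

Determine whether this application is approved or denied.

Denied

Liquid reserves cover 2,950/1,055 = 2.8 months — < 6 required
DTI = 2,510/6,750 = 37.2% ≤ 40%
Employment 63 ≥ 12 months
Credit score 715 ≥ 620 (meets)
Fails on reserves.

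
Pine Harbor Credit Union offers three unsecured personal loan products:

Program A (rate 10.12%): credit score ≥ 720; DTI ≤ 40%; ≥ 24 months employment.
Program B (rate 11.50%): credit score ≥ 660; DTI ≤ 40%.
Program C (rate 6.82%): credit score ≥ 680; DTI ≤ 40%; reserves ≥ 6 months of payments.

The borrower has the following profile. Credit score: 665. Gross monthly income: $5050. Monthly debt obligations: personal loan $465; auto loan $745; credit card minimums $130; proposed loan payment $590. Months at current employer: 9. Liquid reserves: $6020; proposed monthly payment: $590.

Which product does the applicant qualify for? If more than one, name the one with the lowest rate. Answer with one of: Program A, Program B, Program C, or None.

Program B

Total debts = (465 + 745 + 130 + 590) = 1,930; DTI = 1,930/5,050 = 38.2%.
Reserves = 6,020/590 = 10.2 months.
Program A: score 665 < 720; DTI 38.2% ≤ 40%; employment 9 < 24 mo → does not qualify.
Program B: score 665 ≥ 660; DTI 38.2% ≤ 40% → qualifies.
Program C: score 665 < 680; DTI 38.2% ≤ 40%; reserves 10.2 ≥ 6 mo → does not qualify.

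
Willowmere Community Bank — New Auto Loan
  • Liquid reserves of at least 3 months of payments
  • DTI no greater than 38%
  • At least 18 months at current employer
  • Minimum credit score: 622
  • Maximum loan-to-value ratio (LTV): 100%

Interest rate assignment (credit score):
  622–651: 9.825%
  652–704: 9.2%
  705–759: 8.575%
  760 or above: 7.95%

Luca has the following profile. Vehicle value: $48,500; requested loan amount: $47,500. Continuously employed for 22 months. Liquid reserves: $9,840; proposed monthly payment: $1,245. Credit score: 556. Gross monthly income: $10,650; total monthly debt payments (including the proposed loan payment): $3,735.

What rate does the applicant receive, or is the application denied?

Credit score 556 < 622 (below minimum)
Employment 22 ≥ 18 months
DTI = 3,735/10,650 = 35.1% ≤ 38%
LTV: 47,500 ÷ 48,500 = 97.9%, within 100% cap
Reserves = 9,840/1,245 = 7.9 months ≥ 3
Not all requirements met → denied.

Denied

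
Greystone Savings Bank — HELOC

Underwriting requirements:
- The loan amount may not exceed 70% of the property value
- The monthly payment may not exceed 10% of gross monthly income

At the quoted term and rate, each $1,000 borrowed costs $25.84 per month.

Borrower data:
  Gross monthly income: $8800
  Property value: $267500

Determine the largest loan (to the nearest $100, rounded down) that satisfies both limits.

Payment cap: 10% × $8,800 = $880/month.
At $25.84 per $1,000, that supports 880/25.84 × 1,000 ≈ $34,055 → $34,000.
LTV cap: 70% × $267,500 = $187,250 → $187,200.
Binding constraint: payment-to-income.

$34,000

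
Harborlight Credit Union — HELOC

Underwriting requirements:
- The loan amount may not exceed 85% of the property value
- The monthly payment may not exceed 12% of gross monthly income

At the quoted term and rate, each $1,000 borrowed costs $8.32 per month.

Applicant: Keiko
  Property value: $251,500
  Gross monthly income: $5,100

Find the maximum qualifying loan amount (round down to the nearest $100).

Payment cap: 12% × $5,100 = $612/month.
At $8.32 per $1,000, that supports 612/8.32 × 1,000 ≈ $73,557 → $73,500.
LTV cap: 85% × $251,500 = $213,775 → $213,700.
Binding constraint: payment-to-income.

$73,500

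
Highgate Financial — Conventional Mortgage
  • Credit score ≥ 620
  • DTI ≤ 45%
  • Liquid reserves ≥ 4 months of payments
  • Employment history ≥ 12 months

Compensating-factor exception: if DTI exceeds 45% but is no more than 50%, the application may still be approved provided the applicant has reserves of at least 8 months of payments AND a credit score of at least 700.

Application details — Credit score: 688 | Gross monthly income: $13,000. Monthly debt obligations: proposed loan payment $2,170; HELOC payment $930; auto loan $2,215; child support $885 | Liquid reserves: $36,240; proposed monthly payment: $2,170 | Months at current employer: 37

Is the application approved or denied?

Denied

Credit score 688 ≥ 620 (meets base)
Total debts = (2,170 + 930 + 2,215 + 885) = 6,200. DTI: 6,200 ÷ 13,000 = 47.7%, over the 45% base limit.
Reserves: 36,240 ÷ 2,170 = 16.7 months (meets 4-month minimum)
Employment 37 ≥ 12 months
47.7% falls in the override range (45%–50%), so the compensating-factor test applies.
Reserves 16.7 ≥ 8 months; credit score 688 < 700.
Override conditions not both satisfied; exception does not apply.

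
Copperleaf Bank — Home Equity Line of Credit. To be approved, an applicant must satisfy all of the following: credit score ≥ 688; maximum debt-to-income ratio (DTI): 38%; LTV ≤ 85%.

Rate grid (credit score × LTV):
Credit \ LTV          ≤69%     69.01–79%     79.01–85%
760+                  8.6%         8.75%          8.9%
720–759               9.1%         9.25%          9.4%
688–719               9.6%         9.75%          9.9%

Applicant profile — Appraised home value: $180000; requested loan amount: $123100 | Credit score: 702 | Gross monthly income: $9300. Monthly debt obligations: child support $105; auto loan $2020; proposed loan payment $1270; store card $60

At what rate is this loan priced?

9.6%

Credit score 702 ≥ 688; Total monthly debts = (105 + 2,020 + 1,270 + 60) = 3,455. DTI = 3,455/9,300 = 37.2% ≤ 38%
LTV = 123,100/180,000 = 68.4% ≤ 85%
Credit 702 → row 688–719; LTV 68.4% → column ≤69%. Grid cell → 9.6%.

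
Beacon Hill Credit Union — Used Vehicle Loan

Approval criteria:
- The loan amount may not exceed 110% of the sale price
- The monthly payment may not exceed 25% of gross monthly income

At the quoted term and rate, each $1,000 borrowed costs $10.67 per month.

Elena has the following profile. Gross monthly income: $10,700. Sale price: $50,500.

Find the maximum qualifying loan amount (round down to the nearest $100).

$55,500

Payment cap: 25% × $10,700 = $2,675/month.
At $10.67 per $1,000, that supports 2,675/10.67 × 1,000 ≈ $250,702 → $250,700.
LTV cap: 110% × $50,500 = $55,550 → $55,500.
Binding constraint: loan-to-value.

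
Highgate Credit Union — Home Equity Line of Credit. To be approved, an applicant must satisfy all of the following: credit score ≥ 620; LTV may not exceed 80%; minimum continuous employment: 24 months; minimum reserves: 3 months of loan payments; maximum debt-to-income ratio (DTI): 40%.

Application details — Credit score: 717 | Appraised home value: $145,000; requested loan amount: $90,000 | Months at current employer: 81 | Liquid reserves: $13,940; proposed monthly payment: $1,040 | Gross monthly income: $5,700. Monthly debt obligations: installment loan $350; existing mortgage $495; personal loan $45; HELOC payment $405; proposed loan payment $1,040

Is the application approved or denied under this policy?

Credit score 717 ≥ 620 (meets)
LTV: 90,000 ÷ 145,000 = 62.1%, within 80% cap
Employment 81 ≥ 24 months
Liquid reserves cover 13,940/1,040 = 13.4 months — ≥ 3 required
Total monthly debts = (350 + 495 + 45 + 405 + 1,040) = 2,335. Debt-to-income = 2,335/5,700 = 41% — over 40% limit
Fails on DTI.

Denied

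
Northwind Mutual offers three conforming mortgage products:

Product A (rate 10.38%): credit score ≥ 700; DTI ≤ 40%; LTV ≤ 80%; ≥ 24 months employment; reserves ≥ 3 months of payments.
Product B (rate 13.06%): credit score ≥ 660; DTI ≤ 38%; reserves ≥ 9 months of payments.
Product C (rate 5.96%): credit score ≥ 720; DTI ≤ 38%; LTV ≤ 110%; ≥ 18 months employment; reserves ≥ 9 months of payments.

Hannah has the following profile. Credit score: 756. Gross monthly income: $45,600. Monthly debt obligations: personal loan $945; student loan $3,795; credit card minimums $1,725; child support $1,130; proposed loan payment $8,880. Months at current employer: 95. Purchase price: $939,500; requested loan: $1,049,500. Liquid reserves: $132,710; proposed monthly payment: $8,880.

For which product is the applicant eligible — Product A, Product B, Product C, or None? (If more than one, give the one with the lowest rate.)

Total debts = (945 + 3,795 + 1,725 + 1,130 + 8,880) = 16,475; DTI = 16,475/45,600 = 36.1%.
LTV = 1,049,500/939,500 = 111.7%.
Reserves = 132,710/8,880 = 14.9 months.
Product A: score 756 ≥ 700; DTI 36.1% ≤ 40%; LTV 111.7% > 80%; employment 95 ≥ 24 mo; reserves 14.9 ≥ 3 mo → does not qualify.
Product B: score 756 ≥ 660; DTI 36.1% ≤ 38%; reserves 14.9 ≥ 9 mo → qualifies.
Product C: score 756 ≥ 720; DTI 36.1% ≤ 38%; LTV 111.7% > 110%; employment 95 ≥ 18 mo; reserves 14.9 ≥ 9 mo → does not qualify.

Product B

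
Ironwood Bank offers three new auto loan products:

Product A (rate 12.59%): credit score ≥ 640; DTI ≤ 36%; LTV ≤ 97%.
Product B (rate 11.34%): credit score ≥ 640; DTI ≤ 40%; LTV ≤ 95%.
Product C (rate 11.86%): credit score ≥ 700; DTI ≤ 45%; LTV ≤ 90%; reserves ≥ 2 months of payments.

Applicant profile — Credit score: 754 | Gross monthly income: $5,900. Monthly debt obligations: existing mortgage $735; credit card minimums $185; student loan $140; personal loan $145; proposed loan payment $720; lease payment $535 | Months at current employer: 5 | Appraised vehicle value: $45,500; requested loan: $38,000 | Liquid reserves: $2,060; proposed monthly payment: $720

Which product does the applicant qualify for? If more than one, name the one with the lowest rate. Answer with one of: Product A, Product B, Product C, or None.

Total debts = (735 + 185 + 140 + 145 + 720 + 535) = 2,460; DTI = 2,460/5,900 = 41.7%.
LTV = 38,000/45,500 = 83.5%.
Reserves = 2,060/720 = 2.9 months.
Product A: score 754 ≥ 640; DTI 41.7% > 36%; LTV 83.5% ≤ 97% → does not qualify.
Product B: score 754 ≥ 640; DTI 41.7% > 40%; LTV 83.5% ≤ 95% → does not qualify.
Product C: score 754 ≥ 700; DTI 41.7% ≤ 45%; LTV 83.5% ≤ 90%; reserves 2.9 ≥ 2 mo → qualifies.

Product C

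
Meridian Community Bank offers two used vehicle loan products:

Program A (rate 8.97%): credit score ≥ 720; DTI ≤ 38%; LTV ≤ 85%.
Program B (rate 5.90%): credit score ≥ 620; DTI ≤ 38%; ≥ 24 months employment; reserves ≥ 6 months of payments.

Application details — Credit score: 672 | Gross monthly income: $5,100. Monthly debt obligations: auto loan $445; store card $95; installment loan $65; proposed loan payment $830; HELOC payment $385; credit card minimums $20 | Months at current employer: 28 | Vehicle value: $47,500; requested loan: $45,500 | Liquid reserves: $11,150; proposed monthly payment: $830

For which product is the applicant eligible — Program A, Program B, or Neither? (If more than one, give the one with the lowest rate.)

Total debts = (445 + 95 + 65 + 830 + 385 + 20) = 1,840; DTI = 1,840/5,100 = 36.1%.
LTV = 45,500/47,500 = 95.8%.
Reserves = 11,150/830 = 13.4 months.
Program A: score 672 < 720; DTI 36.1% ≤ 38%; LTV 95.8% > 85% → does not qualify.
Program B: score 672 ≥ 620; DTI 36.1% ≤ 38%; employment 28 ≥ 24 mo; reserves 13.4 ≥ 6 mo → qualifies.

Program B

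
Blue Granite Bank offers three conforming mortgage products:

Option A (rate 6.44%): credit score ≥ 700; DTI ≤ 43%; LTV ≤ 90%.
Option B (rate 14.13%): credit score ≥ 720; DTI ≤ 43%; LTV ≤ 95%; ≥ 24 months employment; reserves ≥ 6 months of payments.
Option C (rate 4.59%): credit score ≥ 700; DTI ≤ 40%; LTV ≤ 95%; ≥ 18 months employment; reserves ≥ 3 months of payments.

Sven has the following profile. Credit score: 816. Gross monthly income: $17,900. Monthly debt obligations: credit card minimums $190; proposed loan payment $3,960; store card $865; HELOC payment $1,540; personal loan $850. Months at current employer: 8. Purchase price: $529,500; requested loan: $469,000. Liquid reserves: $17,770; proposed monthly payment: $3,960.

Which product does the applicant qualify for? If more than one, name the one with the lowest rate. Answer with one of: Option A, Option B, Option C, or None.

Option A

Total debts = (190 + 3,960 + 865 + 1,540 + 850) = 7,405; DTI = 7,405/17,900 = 41.4%.
LTV = 469,000/529,500 = 88.6%.
Reserves = 17,770/3,960 = 4.5 months.
Option A: score 816 ≥ 700; DTI 41.4% ≤ 43%; LTV 88.6% ≤ 90% → qualifies.
Option B: score 816 ≥ 720; DTI 41.4% ≤ 43%; LTV 88.6% ≤ 95%; employment 8 < 24 mo; reserves 4.5 < 6 mo → does not qualify.
Option C: score 816 ≥ 700; DTI 41.4% > 40%; LTV 88.6% ≤ 95%; employment 8 < 18 mo; reserves 4.5 ≥ 3 mo → does not qualify.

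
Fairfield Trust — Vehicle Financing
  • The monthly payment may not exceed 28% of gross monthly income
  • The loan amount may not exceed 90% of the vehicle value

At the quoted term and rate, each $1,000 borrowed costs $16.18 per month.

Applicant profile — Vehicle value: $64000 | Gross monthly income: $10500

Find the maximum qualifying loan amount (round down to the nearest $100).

Payment cap: 28% × $10,500 = $2,940/month.
At $16.18 per $1,000, that supports 2,940/16.18 × 1,000 ≈ $181,705 → $181,700.
LTV cap: 90% × $64,000 = $57,600 → $57,600.
Binding constraint: loan-to-value.

$57,600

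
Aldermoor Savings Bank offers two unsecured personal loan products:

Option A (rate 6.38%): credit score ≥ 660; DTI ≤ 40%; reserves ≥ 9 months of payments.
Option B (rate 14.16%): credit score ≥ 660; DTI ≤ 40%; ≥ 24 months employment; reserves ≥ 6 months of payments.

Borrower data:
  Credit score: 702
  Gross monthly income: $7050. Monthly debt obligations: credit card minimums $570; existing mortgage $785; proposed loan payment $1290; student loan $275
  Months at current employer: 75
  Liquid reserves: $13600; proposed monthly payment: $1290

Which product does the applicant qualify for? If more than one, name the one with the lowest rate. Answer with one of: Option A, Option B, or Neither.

Neither

Total debts = (570 + 785 + 1,290 + 275) = 2,920; DTI = 2,920/7,050 = 41.4%.
Reserves = 13,600/1,290 = 10.5 months.
Option A: score 702 ≥ 660; DTI 41.4% > 40%; reserves 10.5 ≥ 9 mo → does not qualify.
Option B: score 702 ≥ 660; DTI 41.4% > 40%; employment 75 ≥ 24 mo; reserves 10.5 ≥ 6 mo → does not qualify.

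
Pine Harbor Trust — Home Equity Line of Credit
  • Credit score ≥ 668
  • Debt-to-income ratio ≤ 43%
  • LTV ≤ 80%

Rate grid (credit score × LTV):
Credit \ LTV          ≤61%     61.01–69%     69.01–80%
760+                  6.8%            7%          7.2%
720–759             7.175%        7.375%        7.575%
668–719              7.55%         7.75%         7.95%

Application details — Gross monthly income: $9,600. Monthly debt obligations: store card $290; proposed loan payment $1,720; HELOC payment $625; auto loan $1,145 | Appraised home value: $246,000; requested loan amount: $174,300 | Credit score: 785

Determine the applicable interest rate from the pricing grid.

Credit score 785 ≥ 668; Total monthly debts = (290 + 1,720 + 625 + 1,145) = 3,780. DTI: 3,780 ÷ 9,600 = 39.4%, within the 43% cap
LTV: 174,300 ÷ 246,000 = 70.9%, within 80% cap
Credit 785 → row 760+; LTV 70.9% → column 69.01–80%. Grid cell → 7.2%.

7.2%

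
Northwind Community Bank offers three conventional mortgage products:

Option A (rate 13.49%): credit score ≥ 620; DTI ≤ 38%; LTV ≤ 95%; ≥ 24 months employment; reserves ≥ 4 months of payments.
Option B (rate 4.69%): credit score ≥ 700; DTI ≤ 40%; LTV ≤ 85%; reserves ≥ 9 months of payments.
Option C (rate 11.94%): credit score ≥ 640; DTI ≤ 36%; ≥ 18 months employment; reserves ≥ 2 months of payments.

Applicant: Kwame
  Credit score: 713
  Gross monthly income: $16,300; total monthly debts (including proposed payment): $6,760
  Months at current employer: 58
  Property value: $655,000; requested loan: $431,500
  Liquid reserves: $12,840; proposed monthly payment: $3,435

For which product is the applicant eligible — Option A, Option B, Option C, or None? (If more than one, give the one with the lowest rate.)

DTI = 6,760/16,300 = 41.5%.
LTV = 431,500/655,000 = 65.9%.
Reserves = 12,840/3,435 = 3.7 months.
Option A: score 713 ≥ 620; DTI 41.5% > 38%; LTV 65.9% ≤ 95%; employment 58 ≥ 24 mo; reserves 3.7 < 4 mo → does not qualify.
Option B: score 713 ≥ 700; DTI 41.5% > 40%; LTV 65.9% ≤ 85%; reserves 3.7 < 9 mo → does not qualify.
Option C: score 713 ≥ 640; DTI 41.5% > 36%; employment 58 ≥ 18 mo; reserves 3.7 ≥ 2 mo → does not qualify.

None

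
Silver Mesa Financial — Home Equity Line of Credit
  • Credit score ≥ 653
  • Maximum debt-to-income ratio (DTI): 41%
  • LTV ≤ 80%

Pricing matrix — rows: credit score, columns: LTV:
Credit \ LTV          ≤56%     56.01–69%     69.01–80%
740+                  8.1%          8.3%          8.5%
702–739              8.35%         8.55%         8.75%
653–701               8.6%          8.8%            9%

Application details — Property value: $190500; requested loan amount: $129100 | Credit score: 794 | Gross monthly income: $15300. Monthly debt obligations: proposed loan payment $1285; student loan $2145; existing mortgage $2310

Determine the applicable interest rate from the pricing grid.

Credit score 794 ≥ 653; Total monthly debts = (1,285 + 2,145 + 2,310) = 5,740. DTI = 5,740/15,300 = 37.5% ≤ 41%
Loan-to-value = 129,100/190,500 = 67.8% — pass (80% max)
Score 794 is in the 740+ band; LTV 67.8% is in the 56.01–69% band → 8.3%.

8.3%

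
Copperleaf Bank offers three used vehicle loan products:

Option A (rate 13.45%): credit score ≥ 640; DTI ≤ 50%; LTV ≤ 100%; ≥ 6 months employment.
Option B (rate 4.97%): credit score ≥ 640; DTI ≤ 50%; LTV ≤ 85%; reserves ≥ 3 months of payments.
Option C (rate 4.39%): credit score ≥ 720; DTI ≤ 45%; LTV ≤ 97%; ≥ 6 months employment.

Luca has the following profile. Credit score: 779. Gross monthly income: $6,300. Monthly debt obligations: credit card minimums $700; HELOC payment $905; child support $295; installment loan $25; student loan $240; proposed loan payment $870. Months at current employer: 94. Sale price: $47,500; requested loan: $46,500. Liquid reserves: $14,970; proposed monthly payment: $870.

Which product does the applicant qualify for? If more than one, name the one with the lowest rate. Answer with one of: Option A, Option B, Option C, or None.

Option A

Total debts = (700 + 905 + 295 + 25 + 240 + 870) = 3,035; DTI = 3,035/6,300 = 48.2%.
LTV = 46,500/47,500 = 97.9%.
Reserves = 14,970/870 = 17.2 months.
Option A: score 779 ≥ 640; DTI 48.2% ≤ 50%; LTV 97.9% ≤ 100%; employment 94 ≥ 6 mo → qualifies.
Option B: score 779 ≥ 640; DTI 48.2% ≤ 50%; LTV 97.9% > 85%; reserves 17.2 ≥ 3 mo → does not qualify.
Option C: score 779 ≥ 720; DTI 48.2% > 45%; LTV 97.9% > 97%; employment 94 ≥ 6 mo → does not qualify.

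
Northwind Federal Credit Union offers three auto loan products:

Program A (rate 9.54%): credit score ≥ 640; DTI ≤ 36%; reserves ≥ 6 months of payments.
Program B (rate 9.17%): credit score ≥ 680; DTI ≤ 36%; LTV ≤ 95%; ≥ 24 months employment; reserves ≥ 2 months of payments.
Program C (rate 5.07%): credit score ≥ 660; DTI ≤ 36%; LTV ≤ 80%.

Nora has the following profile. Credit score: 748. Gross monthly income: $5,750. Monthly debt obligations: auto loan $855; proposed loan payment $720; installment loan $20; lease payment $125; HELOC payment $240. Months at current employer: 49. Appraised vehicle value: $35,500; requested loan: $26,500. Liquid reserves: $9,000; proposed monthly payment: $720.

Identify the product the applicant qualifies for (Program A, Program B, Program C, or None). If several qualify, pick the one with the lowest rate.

Total debts = (855 + 720 + 20 + 125 + 240) = 1,960; DTI = 1,960/5,750 = 34.1%.
LTV = 26,500/35,500 = 74.6%.
Reserves = 9,000/720 = 12.5 months.
Program A: score 748 ≥ 640; DTI 34.1% ≤ 36%; reserves 12.5 ≥ 6 mo → qualifies.
Program B: score 748 ≥ 680; DTI 34.1% ≤ 36%; LTV 74.6% ≤ 95%; employment 49 ≥ 24 mo; reserves 12.5 ≥ 2 mo → qualifies.
Program C: score 748 ≥ 660; DTI 34.1% ≤ 36%; LTV 74.6% ≤ 80% → qualifies.
Qualifying: Program A, Program B, Program C. Lowest rate is 5.07% → Program C.

Program C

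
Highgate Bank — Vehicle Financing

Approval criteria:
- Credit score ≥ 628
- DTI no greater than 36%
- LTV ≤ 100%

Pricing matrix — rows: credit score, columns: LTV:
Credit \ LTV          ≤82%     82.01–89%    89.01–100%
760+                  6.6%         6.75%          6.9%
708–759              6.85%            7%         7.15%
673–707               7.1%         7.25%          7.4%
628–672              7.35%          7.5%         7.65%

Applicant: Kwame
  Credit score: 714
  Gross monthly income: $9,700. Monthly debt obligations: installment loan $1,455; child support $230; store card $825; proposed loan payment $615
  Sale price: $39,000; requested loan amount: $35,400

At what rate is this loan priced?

Credit score 714 ≥ 628; Total monthly debts = (1,455 + 230 + 825 + 615) = 3,125. DTI = 3,125/9,700 = 32.2% ≤ 36%
Loan-to-value = 35,400/39,000 = 90.8% — pass (100% max)
Row: 714 falls in 708–759. Column: 90.8% falls in 89.01–100%. Rate = 7.15%.

7.15%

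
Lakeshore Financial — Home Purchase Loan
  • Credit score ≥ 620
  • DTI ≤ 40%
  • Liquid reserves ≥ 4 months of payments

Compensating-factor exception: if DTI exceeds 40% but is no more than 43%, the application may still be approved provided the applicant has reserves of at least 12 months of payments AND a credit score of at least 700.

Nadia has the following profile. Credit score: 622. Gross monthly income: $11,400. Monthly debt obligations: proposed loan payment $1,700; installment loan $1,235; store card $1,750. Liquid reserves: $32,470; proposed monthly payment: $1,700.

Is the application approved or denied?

Credit score 622 ≥ 620 (meets base)
Total debts = (1,700 + 1,235 + 1,750) = 4,685. DTI: 4,685 ÷ 11,400 = 41.1%, over the 40% base limit.
Liquid reserves cover 32,470/1,700 = 19.1 months — ≥ 4 required
DTI 41.1% is within the 40%–43% exception band; checking compensating factors.
Reserves 19.1 ≥ 12 months; credit score 622 < 700.
Compensating-factor requirement not fully met.

Denied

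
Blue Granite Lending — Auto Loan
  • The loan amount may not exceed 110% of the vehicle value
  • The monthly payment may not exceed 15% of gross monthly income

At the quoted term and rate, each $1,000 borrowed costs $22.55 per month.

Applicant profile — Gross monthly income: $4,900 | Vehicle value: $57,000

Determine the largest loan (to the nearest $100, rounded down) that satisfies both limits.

Payment cap: 15% × $4,900 = $735/month.
At $22.55 per $1,000, that supports 735/22.55 × 1,000 ≈ $32,594 → $32,500.
LTV cap: 110% × $57,000 = $62,700 → $62,700.
Binding constraint: payment-to-income.

$32,500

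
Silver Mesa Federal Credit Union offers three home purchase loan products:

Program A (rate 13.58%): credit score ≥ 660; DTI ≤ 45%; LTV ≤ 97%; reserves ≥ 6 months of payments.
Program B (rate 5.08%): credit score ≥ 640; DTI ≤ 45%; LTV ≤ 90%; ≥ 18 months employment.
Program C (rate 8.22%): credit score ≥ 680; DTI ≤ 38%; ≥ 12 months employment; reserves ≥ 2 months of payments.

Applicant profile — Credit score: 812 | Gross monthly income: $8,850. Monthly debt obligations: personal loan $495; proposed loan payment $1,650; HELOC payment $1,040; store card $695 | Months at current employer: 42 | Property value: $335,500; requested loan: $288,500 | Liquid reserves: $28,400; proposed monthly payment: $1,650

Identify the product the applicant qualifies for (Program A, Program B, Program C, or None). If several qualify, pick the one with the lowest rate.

Program B

Total debts = (495 + 1,650 + 1,040 + 695) = 3,880; DTI = 3,880/8,850 = 43.8%.
LTV = 288,500/335,500 = 86%.
Reserves = 28,400/1,650 = 17.2 months.
Program A: score 812 ≥ 660; DTI 43.8% ≤ 45%; LTV 86% ≤ 97%; reserves 17.2 ≥ 6 mo → qualifies.
Program B: score 812 ≥ 640; DTI 43.8% ≤ 45%; LTV 86% ≤ 90%; employment 42 ≥ 18 mo → qualifies.
Program C: score 812 ≥ 680; DTI 43.8% > 38%; employment 42 ≥ 12 mo; reserves 17.2 ≥ 2 mo → does not qualify.
Qualifying: Program A, Program B. Lowest rate is 5.08% → Program B.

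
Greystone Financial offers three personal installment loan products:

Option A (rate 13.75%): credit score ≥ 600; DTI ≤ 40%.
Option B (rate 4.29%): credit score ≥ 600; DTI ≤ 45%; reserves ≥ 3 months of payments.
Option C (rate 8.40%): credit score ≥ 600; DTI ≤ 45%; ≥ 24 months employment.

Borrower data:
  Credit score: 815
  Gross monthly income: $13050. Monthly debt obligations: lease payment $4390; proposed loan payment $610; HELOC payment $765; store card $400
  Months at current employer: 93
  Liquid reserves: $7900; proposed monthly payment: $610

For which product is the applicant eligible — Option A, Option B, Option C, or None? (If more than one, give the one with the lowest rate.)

Total debts = (4,390 + 610 + 765 + 400) = 6,165; DTI = 6,165/13,050 = 47.2%.
Reserves = 7,900/610 = 13.0 months.
Option A: score 815 ≥ 600; DTI 47.2% > 40% → does not qualify.
Option B: score 815 ≥ 600; DTI 47.2% > 45%; reserves 13.0 ≥ 3 mo → does not qualify.
Option C: score 815 ≥ 600; DTI 47.2% > 45%; employment 93 ≥ 24 mo → does not qualify.

None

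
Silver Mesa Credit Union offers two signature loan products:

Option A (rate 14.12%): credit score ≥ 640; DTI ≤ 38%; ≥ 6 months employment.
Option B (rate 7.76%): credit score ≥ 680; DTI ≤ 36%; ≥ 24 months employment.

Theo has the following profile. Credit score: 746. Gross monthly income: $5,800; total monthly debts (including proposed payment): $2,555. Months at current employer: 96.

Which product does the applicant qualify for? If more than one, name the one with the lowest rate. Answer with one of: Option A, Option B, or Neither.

Neither

DTI = 2,555/5,800 = 44.1%.
Option A: score 746 ≥ 640; DTI 44.1% > 38%; employment 96 ≥ 6 mo → does not qualify.
Option B: score 746 ≥ 680; DTI 44.1% > 36%; employment 96 ≥ 24 mo → does not qualify.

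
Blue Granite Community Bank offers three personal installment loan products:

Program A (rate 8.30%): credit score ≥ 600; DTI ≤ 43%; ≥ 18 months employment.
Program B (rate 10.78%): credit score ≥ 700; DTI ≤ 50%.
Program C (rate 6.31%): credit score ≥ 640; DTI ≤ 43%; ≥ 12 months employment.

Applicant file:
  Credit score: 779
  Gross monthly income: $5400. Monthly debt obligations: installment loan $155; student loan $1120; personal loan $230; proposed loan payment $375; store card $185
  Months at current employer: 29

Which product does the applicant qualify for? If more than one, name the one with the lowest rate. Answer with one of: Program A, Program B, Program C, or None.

Program C

Total debts = (155 + 1,120 + 230 + 375 + 185) = 2,065; DTI = 2,065/5,400 = 38.2%.
Program A: score 779 ≥ 600; DTI 38.2% ≤ 43%; employment 29 ≥ 18 mo → qualifies.
Program B: score 779 ≥ 700; DTI 38.2% ≤ 50% → qualifies.
Program C: score 779 ≥ 640; DTI 38.2% ≤ 43%; employment 29 ≥ 12 mo → qualifies.
Qualifying: Program A, Program B, Program C. Lowest rate is 6.31% → Program C.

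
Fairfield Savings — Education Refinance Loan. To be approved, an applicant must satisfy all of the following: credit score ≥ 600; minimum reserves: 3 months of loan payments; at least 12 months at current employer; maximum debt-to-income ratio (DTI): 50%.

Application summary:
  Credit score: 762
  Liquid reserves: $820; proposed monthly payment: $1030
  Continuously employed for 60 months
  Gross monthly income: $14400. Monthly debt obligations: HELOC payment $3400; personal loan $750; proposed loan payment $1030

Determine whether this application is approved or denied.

Credit score 762 ≥ 600 (meets)
Reserves = 820/1,030 = 0.8 months < 3
Employment 60 ≥ 12 months
Total monthly debts = (3,400 + 750 + 1,030) = 5,180. DTI = 5,180/14,400 = 36% ≤ 50%
Fails on reserves.

Denied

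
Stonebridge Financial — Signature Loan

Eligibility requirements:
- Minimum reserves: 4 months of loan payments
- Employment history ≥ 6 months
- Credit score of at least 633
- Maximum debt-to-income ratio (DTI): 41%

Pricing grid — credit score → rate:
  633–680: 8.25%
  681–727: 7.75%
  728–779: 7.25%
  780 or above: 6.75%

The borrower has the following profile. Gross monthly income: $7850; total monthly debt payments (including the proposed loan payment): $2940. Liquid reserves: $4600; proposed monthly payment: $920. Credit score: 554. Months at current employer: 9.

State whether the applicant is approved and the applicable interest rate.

Credit score 554 < 633 (below minimum)
Debt-to-income = 2,940/7,850 = 37.5% — meets 41% limit
Reserves = 4,600/920 = 5.0 months ≥ 4
Employment 9 ≥ 6 months
Not all requirements met → denied.

Denied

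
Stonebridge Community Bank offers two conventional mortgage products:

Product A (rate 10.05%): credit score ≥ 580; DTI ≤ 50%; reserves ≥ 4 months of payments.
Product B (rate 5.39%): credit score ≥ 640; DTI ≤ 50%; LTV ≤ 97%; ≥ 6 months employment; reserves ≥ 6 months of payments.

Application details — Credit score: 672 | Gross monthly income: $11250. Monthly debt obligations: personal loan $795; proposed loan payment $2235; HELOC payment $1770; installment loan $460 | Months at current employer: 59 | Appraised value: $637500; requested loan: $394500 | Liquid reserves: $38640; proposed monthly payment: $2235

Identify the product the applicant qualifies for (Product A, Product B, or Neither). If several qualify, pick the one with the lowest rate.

Product B

Total debts = (795 + 2,235 + 1,770 + 460) = 5,260; DTI = 5,260/11,250 = 46.8%.
LTV = 394,500/637,500 = 61.9%.
Reserves = 38,640/2,235 = 17.3 months.
Product A: score 672 ≥ 580; DTI 46.8% ≤ 50%; reserves 17.3 ≥ 4 mo → qualifies.
Product B: score 672 ≥ 640; DTI 46.8% ≤ 50%; LTV 61.9% ≤ 97%; employment 59 ≥ 6 mo; reserves 17.3 ≥ 6 mo → qualifies.
Qualifying: Product A, Product B. Lowest rate is 5.39% → Product B.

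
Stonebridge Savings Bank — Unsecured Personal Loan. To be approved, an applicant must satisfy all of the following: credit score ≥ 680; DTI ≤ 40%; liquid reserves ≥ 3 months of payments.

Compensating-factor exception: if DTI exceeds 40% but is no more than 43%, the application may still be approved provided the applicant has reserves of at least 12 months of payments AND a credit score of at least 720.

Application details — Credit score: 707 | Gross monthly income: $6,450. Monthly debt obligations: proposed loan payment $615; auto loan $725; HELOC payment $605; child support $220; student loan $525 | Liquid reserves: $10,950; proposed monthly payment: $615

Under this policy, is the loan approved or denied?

Credit score 707 ≥ 680 (meets base)
Total debts = (615 + 725 + 605 + 220 + 525) = 2,690. DTI: 2,690 ÷ 6,450 = 41.7%, over the 40% base limit.
Reserves: 10,950 ÷ 615 = 17.8 months (meets 3-month minimum)
DTI 41.7% is within the 40%–43% exception band; checking compensating factors.
Override check — reserves: 17.8 mo (ok); score: 707 (below 720).
Override conditions not both satisfied; exception does not apply.

Denied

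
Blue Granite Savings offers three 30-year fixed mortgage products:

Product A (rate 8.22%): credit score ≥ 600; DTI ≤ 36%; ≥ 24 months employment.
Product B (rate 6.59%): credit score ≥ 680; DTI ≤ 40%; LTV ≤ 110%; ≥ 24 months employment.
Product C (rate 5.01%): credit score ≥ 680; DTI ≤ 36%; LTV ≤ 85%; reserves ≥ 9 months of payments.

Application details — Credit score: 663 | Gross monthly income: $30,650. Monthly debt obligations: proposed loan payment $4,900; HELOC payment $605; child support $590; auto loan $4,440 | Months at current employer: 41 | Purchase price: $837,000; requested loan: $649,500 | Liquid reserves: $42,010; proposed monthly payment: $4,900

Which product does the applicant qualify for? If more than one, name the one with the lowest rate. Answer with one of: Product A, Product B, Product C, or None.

Total debts = (4,900 + 605 + 590 + 4,440) = 10,535; DTI = 10,535/30,650 = 34.4%.
LTV = 649,500/837,000 = 77.6%.
Reserves = 42,010/4,900 = 8.6 months.
Product A: score 663 ≥ 600; DTI 34.4% ≤ 36%; employment 41 ≥ 24 mo → qualifies.
Product B: score 663 < 680; DTI 34.4% ≤ 40%; LTV 77.6% ≤ 110%; employment 41 ≥ 24 mo → does not qualify.
Product C: score 663 < 680; DTI 34.4% ≤ 36%; LTV 77.6% ≤ 85%; reserves 8.6 < 9 mo → does not qualify.

Product A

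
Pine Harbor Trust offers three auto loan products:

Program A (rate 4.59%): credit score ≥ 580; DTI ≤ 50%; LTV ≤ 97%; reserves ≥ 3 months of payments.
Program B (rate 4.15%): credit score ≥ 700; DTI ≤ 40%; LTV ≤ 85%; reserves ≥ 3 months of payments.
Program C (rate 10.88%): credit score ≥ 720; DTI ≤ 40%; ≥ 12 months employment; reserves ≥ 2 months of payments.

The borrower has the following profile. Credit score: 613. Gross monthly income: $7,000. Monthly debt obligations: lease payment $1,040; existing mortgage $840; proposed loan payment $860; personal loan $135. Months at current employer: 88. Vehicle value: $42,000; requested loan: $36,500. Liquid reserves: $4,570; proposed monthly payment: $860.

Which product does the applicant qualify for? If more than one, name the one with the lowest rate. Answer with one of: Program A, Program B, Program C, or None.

Program A

Total debts = (1,040 + 840 + 860 + 135) = 2,875; DTI = 2,875/7,000 = 41.1%.
LTV = 36,500/42,000 = 86.9%.
Reserves = 4,570/860 = 5.3 months.
Program A: score 613 ≥ 580; DTI 41.1% ≤ 50%; LTV 86.9% ≤ 97%; reserves 5.3 ≥ 3 mo → qualifies.
Program B: score 613 < 700; DTI 41.1% > 40%; LTV 86.9% > 85%; reserves 5.3 ≥ 3 mo → does not qualify.
Program C: score 613 < 720; DTI 41.1% > 40%; employment 88 ≥ 12 mo; reserves 5.3 ≥ 2 mo → does not qualify.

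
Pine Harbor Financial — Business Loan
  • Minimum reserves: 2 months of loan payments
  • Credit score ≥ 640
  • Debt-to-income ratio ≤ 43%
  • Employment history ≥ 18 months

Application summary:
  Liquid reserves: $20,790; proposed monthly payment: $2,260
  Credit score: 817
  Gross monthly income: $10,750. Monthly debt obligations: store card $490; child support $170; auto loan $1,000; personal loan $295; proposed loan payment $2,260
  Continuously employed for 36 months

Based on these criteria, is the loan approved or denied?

Approved

Reserves = 20,790/2,260 = 9.2 months ≥ 2
Credit score 817 ≥ 640 (meets)
Total monthly debts = (490 + 170 + 1,000 + 295 + 2,260) = 4,215. DTI: 4,215 ÷ 10,750 = 39.2%, within the 43% cap
Employment 36 ≥ 18 months
All criteria satisfied.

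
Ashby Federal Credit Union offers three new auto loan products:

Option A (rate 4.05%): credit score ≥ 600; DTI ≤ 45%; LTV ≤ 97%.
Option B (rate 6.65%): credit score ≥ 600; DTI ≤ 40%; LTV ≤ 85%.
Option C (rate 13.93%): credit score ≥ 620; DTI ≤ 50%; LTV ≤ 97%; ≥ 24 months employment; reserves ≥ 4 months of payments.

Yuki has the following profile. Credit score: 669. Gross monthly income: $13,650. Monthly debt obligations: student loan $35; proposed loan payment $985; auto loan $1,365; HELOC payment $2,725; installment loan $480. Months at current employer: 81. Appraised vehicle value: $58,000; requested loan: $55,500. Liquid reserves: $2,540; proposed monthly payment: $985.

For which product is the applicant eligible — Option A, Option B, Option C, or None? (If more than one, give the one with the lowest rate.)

Total debts = (35 + 985 + 1,365 + 2,725 + 480) = 5,590; DTI = 5,590/13,650 = 41%.
LTV = 55,500/58,000 = 95.7%.
Reserves = 2,540/985 = 2.6 months.
Option A: score 669 ≥ 600; DTI 41% ≤ 45%; LTV 95.7% ≤ 97% → qualifies.
Option B: score 669 ≥ 600; DTI 41% > 40%; LTV 95.7% > 85% → does not qualify.
Option C: score 669 ≥ 620; DTI 41% ≤ 50%; LTV 95.7% ≤ 97%; employment 81 ≥ 24 mo; reserves 2.6 < 4 mo → does not qualify.

Option A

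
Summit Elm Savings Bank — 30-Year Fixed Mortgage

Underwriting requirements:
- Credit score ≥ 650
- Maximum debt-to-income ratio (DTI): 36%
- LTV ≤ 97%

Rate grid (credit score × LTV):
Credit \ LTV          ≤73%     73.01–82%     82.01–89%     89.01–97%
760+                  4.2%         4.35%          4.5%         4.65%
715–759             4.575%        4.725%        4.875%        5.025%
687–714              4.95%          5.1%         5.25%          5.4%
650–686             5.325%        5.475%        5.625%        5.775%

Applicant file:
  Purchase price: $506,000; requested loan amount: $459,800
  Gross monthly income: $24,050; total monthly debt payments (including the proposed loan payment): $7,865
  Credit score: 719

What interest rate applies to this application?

5.025%

Credit score 719 ≥ 650; DTI: 7,865 ÷ 24,050 = 32.7%, within the 36% cap
LTV = 459,800/506,000 = 90.9% ≤ 97%
Score 719 is in the 715–759 band; LTV 90.9% is in the 89.01–97% band → 5.025%.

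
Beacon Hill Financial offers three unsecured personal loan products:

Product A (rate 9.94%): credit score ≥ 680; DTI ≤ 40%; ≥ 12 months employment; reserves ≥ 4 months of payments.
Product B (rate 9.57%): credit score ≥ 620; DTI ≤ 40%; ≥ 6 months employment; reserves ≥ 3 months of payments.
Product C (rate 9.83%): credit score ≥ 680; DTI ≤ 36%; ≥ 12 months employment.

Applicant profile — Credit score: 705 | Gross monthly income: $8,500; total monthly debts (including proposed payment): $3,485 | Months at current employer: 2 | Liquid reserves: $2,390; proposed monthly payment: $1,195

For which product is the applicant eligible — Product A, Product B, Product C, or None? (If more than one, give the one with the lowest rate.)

DTI = 3,485/8,500 = 41%.
Reserves = 2,390/1,195 = 2.0 months.
Product A: score 705 ≥ 680; DTI 41% > 40%; employment 2 < 12 mo; reserves 2.0 < 4 mo → does not qualify.
Product B: score 705 ≥ 620; DTI 41% > 40%; employment 2 < 6 mo; reserves 2.0 < 3 mo → does not qualify.
Product C: score 705 ≥ 680; DTI 41% > 36%; employment 2 < 12 mo → does not qualify.

None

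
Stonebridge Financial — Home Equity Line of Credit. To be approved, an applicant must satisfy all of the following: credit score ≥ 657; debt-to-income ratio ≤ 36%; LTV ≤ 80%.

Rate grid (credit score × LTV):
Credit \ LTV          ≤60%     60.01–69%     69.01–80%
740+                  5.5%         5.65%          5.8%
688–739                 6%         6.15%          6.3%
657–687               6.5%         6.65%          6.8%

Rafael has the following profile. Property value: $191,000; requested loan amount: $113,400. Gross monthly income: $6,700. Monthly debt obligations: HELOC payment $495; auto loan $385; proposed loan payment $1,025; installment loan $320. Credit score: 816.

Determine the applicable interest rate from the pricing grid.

Credit score 816 ≥ 657; Total monthly debts = (495 + 385 + 1,025 + 320) = 2,225. Debt-to-income = 2,225/6,700 = 33.2% — meets 36% limit
LTV: 113,400 ÷ 191,000 = 59.4%, within 80% cap
Credit 816 → row 740+; LTV 59.4% → column ≤60%. Grid cell → 5.5%.

5.5%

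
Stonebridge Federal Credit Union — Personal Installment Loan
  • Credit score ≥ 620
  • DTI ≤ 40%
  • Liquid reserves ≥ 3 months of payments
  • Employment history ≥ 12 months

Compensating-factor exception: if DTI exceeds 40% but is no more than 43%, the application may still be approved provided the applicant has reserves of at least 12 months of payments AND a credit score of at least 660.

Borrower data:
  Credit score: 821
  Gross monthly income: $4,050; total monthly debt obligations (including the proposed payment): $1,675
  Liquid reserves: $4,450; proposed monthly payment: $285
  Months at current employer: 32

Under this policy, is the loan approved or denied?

Credit score 821 ≥ 620 (meets base)
DTI: 1,675 ÷ 4,050 = 41.4%, over the 40% base limit.
Reserves: 4,450 ÷ 285 = 15.6 months (meets 3-month minimum)
Employment 32 ≥ 12 months
41.4% falls in the override range (40%–43%), so the compensating-factor test applies.
Override check — reserves: 15.6 mo (ok); score: 821 (ok).
Both compensating conditions met → exception applies.

Approved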